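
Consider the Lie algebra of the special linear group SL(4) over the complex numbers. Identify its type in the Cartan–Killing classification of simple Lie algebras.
A3

This is sl(4), which has dimension 4^2 - 1 = 15 and rank 4 - 1 = 3 (a Cartan subalgebra is the diagonal traceless matrices). In the classification of classical Lie algebras, the special linear algebra sl(n+1) has type A_n; here n = 3, so the Dynkin diagram is a chain of 3 nodes with single edges (A_3). Hence the type is A_3.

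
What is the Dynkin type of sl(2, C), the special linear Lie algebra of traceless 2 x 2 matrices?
This is sl(2), which has dimension 2^2 - 1 = 3 and rank 2 - 1 = 1 (a Cartan subalgebra is the diagonal traceless matrices). In the classification of classical Lie algebras, the special linear algebra sl(n+1) has type A_n; here n = 1, so the Dynkin diagram is a chain of 1 nodes with single edges (A_1). Hence the type is A_1.

A_1 (sl(2))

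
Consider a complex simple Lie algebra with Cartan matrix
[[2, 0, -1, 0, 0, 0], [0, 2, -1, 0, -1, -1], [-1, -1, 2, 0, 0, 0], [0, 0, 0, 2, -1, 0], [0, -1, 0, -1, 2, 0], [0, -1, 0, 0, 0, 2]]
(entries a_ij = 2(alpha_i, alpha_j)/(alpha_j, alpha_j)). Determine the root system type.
E6

The matrix has rank 6 with 2's on the diagonal. Reading the off-diagonal entries as Dynkin edges (a single edge where a_ij = a_ji = -1; a double or triple edge where a_ij * a_ji = 2 or 3), the diagram is a chain of 5 nodes with one extra node attached to the third node from one end (E_6). One simple-root ordering that puts it in standard form is (alpha_1, alpha_6, alpha_3, alpha_2, alpha_5, alpha_4). So the algebra is type E_6.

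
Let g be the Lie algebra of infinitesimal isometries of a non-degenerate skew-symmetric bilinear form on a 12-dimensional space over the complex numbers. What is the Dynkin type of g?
type C_6

This is sp(12), which has dimension 12(12+1)/2 = 78 and rank 12/2 = 6. In the classification of classical Lie algebras, the symplectic algebra sp(2n) has type C_n; here n = 6, so the Dynkin diagram is a chain of 6 nodes with a double edge at one end; the terminal node there is the unique long simple root (C_6). Hence the type is C_6.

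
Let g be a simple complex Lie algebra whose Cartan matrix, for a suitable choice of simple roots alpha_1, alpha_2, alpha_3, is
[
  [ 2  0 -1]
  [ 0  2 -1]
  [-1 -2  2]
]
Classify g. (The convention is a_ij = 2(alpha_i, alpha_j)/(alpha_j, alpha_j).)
The matrix has rank 3 with 2's on the diagonal. Reading the off-diagonal entries as Dynkin edges (a single edge where a_ij = a_ji = -1; a double or triple edge where a_ij * a_ji = 2 or 3), the diagram is a chain of 3 nodes with a double edge at one end; the terminal node there is the unique short simple root (B_3). One simple-root ordering that puts it in standard form is (alpha_1, alpha_3, alpha_2). So the algebra is type B_3, i.e. so(7).

B_3 (so(7))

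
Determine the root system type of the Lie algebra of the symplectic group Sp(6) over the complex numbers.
C_3

This is sp(6), which has dimension 6(6+1)/2 = 21 and rank 6/2 = 3. In the classification of classical Lie algebras, the symplectic algebra sp(2n) has type C_n; here n = 3, so the Dynkin diagram is a chain of 3 nodes with a double edge at one end; the terminal node there is the unique long simple root (C_3). Hence the type is C_3.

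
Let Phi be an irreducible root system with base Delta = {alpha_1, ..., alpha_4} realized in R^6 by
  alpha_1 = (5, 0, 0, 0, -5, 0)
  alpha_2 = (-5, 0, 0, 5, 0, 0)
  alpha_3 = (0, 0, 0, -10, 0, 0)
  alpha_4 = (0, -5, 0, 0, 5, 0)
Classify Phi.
Compute the Cartan integers a_ij = 2(alpha_i, alpha_j)/(alpha_j, alpha_j); the resulting 4x4 Cartan matrix is
[[2, -1, 0, -1], [-1, 2, -1, 0], [0, -2, 2, 0], [-1, 0, 0, 2]].
The roots have two lengths (squared-length ratio 2:1); the short ones are alpha_{1,2,4}. The associated Dynkin diagram is a chain of 4 nodes with a double edge at one end; the terminal node there is the unique long simple root (C_4), so the type is C_4 (the algebra sp(8)).

type C_4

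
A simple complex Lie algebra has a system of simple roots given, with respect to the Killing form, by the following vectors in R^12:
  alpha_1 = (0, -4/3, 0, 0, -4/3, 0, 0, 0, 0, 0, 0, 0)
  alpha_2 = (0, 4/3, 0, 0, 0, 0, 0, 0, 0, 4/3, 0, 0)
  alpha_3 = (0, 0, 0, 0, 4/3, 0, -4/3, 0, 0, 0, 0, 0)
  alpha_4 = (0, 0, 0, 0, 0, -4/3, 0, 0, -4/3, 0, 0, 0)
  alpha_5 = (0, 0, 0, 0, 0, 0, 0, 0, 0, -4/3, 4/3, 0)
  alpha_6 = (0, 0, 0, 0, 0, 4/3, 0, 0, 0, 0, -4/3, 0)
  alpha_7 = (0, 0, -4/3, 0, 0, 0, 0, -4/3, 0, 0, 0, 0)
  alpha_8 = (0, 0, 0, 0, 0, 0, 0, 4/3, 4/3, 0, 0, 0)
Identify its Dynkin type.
Compute the Cartan integers a_ij = 2(alpha_i, alpha_j)/(alpha_j, alpha_j); the resulting 8x8 Cartan matrix is
[[2, -1, -1, 0, 0, 0, 0, 0], [-1, 2, 0, 0, -1, 0, 0, 0], [-1, 0, 2, 0, 0, 0, 0, 0], [0, 0, 0, 2, 0, -1, 0, -1], [0, -1, 0, 0, 2, -1, 0, 0], [0, 0, 0, -1, -1, 2, 0, 0], [0, 0, 0, 0, 0, 0, 2, -1], [0, 0, 0, -1, 0, 0, -1, 2]].
All simple roots have the same length, so the diagram is simply laced. The associated Dynkin diagram is a chain of 8 nodes with single edges (A_8), so the type is A_8 (the algebra sl(9)).

type A_8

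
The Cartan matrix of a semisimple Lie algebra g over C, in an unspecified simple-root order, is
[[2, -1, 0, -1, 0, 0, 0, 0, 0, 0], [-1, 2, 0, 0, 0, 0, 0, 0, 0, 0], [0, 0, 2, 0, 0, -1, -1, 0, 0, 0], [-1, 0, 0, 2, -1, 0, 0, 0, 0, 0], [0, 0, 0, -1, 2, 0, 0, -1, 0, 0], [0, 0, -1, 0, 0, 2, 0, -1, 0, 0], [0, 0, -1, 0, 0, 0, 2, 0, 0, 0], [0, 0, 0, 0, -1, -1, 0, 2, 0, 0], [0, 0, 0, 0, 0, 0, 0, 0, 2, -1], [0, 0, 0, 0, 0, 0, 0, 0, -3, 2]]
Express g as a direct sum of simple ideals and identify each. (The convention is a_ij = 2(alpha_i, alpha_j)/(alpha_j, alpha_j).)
The diagram associated to this matrix has two connected components: the simple roots {alpha_1, alpha_2, alpha_3, alpha_4, alpha_5, alpha_6, alpha_7, alpha_8} form a chain of 8 nodes with single edges (A_8), and {alpha_9, alpha_10} form two nodes joined by a triple edge (G_2). A semisimple Lie algebra decomposes uniquely as the direct sum of simple ideals, one per connected component of its Dynkin diagram, so g ≅ A_8 ⊕ G_2 (dimension 80 + 14 = 94).

A_8 ⊕ G_2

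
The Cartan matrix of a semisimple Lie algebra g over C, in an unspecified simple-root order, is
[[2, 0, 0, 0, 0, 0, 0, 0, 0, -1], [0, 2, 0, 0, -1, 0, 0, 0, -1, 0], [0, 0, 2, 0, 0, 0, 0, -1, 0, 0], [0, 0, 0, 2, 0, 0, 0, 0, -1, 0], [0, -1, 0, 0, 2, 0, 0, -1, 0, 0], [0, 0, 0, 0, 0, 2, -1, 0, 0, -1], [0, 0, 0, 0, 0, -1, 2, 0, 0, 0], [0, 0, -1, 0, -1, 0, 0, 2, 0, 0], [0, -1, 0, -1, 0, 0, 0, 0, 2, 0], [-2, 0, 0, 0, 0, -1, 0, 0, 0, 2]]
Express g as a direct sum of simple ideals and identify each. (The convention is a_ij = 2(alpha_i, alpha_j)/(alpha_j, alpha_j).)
type A_6 + type B_4

The diagram associated to this matrix has two connected components: the simple roots {alpha_2, alpha_3, alpha_4, alpha_5, alpha_8, alpha_9} form a chain of 6 nodes with single edges (A_6), and {alpha_1, alpha_6, alpha_7, alpha_10} form a chain of 4 nodes with a double edge at one end; the terminal node there is the unique short simple root (B_4). A semisimple Lie algebra decomposes uniquely as the direct sum of simple ideals, one per connected component of its Dynkin diagram, so g ≅ A_6 ⊕ B_4 (dimension 48 + 36 = 84).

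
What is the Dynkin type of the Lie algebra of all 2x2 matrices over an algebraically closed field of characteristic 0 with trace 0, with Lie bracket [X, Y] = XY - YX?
A_1

This is sl(2), which has dimension 2^2 - 1 = 3 and rank 2 - 1 = 1 (a Cartan subalgebra is the diagonal traceless matrices). In the classification of classical Lie algebras, the special linear algebra sl(n+1) has type A_n; here n = 1, so the Dynkin diagram is a chain of 1 nodes with single edges (A_1). Hence the type is A_1.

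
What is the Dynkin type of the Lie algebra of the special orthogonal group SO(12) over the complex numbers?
This is so(12) with 12 even, which has dimension 12(12-1)/2 = 66 and rank 12/2 = 6. In the classification of classical Lie algebras, the orthogonal algebra so(2n) in an even number of variables has type D_n; here n = 6, so the Dynkin diagram is a chain of 4 nodes with a fork of two nodes at one end (D_6). Hence the type is D_6.

D_6 (so(12))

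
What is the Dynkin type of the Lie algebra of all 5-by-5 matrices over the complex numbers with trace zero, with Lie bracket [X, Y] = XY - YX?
A_4 (sl(5))

This is sl(5), which has dimension 5^2 - 1 = 24 and rank 5 - 1 = 4 (a Cartan subalgebra is the diagonal traceless matrices). In the classification of classical Lie algebras, the special linear algebra sl(n+1) has type A_n; here n = 4, so the Dynkin diagram is a chain of 4 nodes with single edges (A_4). Hence the type is A_4.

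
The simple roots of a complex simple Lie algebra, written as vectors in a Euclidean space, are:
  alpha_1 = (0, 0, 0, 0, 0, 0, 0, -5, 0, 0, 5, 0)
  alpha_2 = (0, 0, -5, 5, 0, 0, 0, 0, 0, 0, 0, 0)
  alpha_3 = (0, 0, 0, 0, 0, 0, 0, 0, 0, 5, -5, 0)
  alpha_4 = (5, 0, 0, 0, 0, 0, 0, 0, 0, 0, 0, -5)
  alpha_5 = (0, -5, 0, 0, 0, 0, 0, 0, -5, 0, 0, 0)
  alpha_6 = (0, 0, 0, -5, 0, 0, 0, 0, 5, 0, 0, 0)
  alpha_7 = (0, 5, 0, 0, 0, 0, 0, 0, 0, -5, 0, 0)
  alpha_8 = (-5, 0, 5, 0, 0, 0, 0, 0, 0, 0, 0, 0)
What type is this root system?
Compute the Cartan integers a_ij = 2(alpha_i, alpha_j)/(alpha_j, alpha_j); the resulting 8x8 Cartan matrix is
[[2, 0, -1, 0, 0, 0, 0, 0], [0, 2, 0, 0, 0, -1, 0, -1], [-1, 0, 2, 0, 0, 0, -1, 0], [0, 0, 0, 2, 0, 0, 0, -1], [0, 0, 0, 0, 2, -1, -1, 0], [0, -1, 0, 0, -1, 2, 0, 0], [0, 0, -1, 0, -1, 0, 2, 0], [0, -1, 0, -1, 0, 0, 0, 2]].
All simple roots have the same length, so the diagram is simply laced. The associated Dynkin diagram is a chain of 8 nodes with single edges (A_8), so the type is A_8 (the algebra sl(9)).

A8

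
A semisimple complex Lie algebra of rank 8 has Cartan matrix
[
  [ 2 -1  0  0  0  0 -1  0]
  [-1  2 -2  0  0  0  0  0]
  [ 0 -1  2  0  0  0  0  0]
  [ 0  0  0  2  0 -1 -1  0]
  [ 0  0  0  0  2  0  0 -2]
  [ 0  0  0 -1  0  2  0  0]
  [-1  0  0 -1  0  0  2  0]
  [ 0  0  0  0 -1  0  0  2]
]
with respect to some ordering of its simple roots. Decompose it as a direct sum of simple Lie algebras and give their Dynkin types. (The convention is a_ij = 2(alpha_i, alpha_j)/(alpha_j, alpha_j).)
The diagram associated to this matrix has two connected components: the simple roots {alpha_5, alpha_8} form a chain of 2 nodes with a double edge at one end; the terminal node there is the unique short simple root (B_2), and {alpha_1, alpha_2, alpha_3, alpha_4, alpha_6, alpha_7} form a chain of 6 nodes with a double edge at one end; the terminal node there is the unique short simple root (B_6). A semisimple Lie algebra decomposes uniquely as the direct sum of simple ideals, one per connected component of its Dynkin diagram, so g ≅ B_2 ⊕ B_6 (dimension 10 + 78 = 88).

type B_2 + type B_6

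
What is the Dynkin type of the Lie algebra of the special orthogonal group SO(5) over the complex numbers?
This is so(5) with 5 odd, which has dimension 5(5-1)/2 = 10 and rank (5-1)/2 = 2. In the classification of classical Lie algebras, the orthogonal algebra so(2n+1) in an odd number of variables has type B_n; here n = 2, so the Dynkin diagram is a chain of 2 nodes with a double edge at one end; the terminal node there is the unique short simple root (B_2). Hence the type is B_2.

B_2 (so(5))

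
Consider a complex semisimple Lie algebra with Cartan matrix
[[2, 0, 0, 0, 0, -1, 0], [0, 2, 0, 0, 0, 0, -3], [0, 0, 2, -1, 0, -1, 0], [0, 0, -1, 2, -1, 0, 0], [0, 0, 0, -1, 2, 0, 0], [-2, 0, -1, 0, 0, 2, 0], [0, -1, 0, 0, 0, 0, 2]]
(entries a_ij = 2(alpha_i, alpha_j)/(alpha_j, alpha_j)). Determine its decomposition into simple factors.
The diagram associated to this matrix has two connected components: the simple roots {alpha_1, alpha_3, alpha_4, alpha_5, alpha_6} form a chain of 5 nodes with a double edge at one end; the terminal node there is the unique short simple root (B_5), and {alpha_2, alpha_7} form two nodes joined by a triple edge (G_2). A semisimple Lie algebra decomposes uniquely as the direct sum of simple ideals, one per connected component of its Dynkin diagram, so g ≅ B_5 ⊕ G_2 (dimension 55 + 14 = 69).

B5 ⊕ G2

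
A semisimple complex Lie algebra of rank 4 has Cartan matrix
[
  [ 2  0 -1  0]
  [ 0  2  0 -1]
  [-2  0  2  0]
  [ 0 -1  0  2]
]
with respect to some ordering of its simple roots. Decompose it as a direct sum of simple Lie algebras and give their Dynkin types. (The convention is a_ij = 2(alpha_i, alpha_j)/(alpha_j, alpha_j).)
The diagram associated to this matrix has two connected components: the simple roots {alpha_2, alpha_4} form a chain of 2 nodes with single edges (A_2), and {alpha_1, alpha_3} form a chain of 2 nodes with a double edge at one end; the terminal node there is the unique short simple root (B_2). A semisimple Lie algebra decomposes uniquely as the direct sum of simple ideals, one per connected component of its Dynkin diagram, so g ≅ A_2 ⊕ B_2 (dimension 8 + 10 = 18).

A2 + B2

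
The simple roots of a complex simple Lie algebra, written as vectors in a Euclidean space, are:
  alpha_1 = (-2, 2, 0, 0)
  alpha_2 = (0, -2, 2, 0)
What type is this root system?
Compute the Cartan integers a_ij = 2(alpha_i, alpha_j)/(alpha_j, alpha_j); the resulting 2x2 Cartan matrix is
[[2, -1], [-1, 2]].
All simple roots have the same length, so the diagram is simply laced. The associated Dynkin diagram is a chain of 2 nodes with single edges (A_2), so the type is A_2 (the algebra sl(3)).

A_2 (sl(3))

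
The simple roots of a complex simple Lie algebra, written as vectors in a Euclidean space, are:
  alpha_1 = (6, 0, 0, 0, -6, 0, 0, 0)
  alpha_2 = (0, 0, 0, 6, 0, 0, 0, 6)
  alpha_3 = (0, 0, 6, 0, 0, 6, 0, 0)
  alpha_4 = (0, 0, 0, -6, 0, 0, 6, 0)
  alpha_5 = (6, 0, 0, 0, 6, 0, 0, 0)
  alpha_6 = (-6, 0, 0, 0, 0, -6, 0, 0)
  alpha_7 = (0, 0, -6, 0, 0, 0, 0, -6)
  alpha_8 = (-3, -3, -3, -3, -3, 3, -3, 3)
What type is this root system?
E8

Compute the Cartan integers a_ij = 2(alpha_i, alpha_j)/(alpha_j, alpha_j); the resulting 8x8 Cartan matrix is
[[2, 0, 0, 0, 0, -1, 0, 0], [0, 2, 0, -1, 0, 0, -1, 0], [0, 0, 2, 0, 0, -1, -1, 0], [0, -1, 0, 2, 0, 0, 0, 0], [0, 0, 0, 0, 2, -1, 0, -1], [-1, 0, -1, 0, -1, 2, 0, 0], [0, -1, -1, 0, 0, 0, 2, 0], [0, 0, 0, 0, -1, 0, 0, 2]].
All simple roots have the same length, so the diagram is simply laced. The associated Dynkin diagram is a chain of 7 nodes with one extra node attached to the third node from one end (E_8), so the type is E_8.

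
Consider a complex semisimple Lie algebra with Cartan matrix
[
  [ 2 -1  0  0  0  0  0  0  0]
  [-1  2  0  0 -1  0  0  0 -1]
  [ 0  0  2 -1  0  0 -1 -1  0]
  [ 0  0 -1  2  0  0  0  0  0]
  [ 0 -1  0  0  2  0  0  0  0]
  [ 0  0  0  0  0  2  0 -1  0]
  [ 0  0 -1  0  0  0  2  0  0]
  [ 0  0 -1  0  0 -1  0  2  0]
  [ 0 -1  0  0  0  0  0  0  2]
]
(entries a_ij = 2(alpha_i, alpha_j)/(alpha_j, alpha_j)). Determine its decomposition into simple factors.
D_4 ⊕ D_5

The diagram associated to this matrix has two connected components: the simple roots {alpha_1, alpha_2, alpha_5, alpha_9} form a chain of 2 nodes with a fork of two nodes at one end (D_4), and {alpha_3, alpha_4, alpha_6, alpha_7, alpha_8} form a chain of 3 nodes with a fork of two nodes at one end (D_5). A semisimple Lie algebra decomposes uniquely as the direct sum of simple ideals, one per connected component of its Dynkin diagram, so g ≅ D_4 ⊕ D_5 (dimension 28 + 45 = 73).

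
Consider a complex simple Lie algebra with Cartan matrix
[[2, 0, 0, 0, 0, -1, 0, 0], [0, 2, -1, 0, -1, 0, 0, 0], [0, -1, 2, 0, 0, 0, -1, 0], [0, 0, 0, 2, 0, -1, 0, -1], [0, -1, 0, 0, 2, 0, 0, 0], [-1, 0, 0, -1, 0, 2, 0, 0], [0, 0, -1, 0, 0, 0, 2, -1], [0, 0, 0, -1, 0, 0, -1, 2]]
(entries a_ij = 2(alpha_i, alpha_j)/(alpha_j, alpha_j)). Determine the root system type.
type A_8

The matrix has rank 8 with 2's on the diagonal. Reading the off-diagonal entries as Dynkin edges (a single edge where a_ij = a_ji = -1; a double or triple edge where a_ij * a_ji = 2 or 3), the diagram is a chain of 8 nodes with single edges (A_8). One simple-root ordering that puts it in standard form is (alpha_1, alpha_6, alpha_4, alpha_8, alpha_7, alpha_3, alpha_2, alpha_5). So the algebra is type A_8, i.e. sl(9).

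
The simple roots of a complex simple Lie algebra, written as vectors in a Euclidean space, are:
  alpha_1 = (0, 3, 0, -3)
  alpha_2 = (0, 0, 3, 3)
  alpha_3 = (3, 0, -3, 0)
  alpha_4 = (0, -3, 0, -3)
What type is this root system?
D4

Compute the Cartan integers a_ij = 2(alpha_i, alpha_j)/(alpha_j, alpha_j); the resulting 4x4 Cartan matrix is
[[2, -1, 0, 0], [-1, 2, -1, -1], [0, -1, 2, 0], [0, -1, 0, 2]].
All simple roots have the same length, so the diagram is simply laced. The associated Dynkin diagram is a chain of 2 nodes with a fork of two nodes at one end (D_4), so the type is D_4 (the algebra so(8)).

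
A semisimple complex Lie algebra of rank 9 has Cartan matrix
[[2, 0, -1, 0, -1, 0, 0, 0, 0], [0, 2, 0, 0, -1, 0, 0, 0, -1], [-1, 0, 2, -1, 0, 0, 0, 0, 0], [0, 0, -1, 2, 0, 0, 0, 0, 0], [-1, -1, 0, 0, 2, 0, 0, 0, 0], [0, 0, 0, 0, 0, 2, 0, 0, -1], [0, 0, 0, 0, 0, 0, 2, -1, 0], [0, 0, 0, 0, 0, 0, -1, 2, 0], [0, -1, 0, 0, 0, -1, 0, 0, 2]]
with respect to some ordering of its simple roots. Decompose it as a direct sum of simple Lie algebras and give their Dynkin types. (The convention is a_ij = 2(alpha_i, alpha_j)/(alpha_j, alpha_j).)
The diagram associated to this matrix has two connected components: the simple roots {alpha_7, alpha_8} form a chain of 2 nodes with single edges (A_2), and {alpha_1, alpha_2, alpha_3, alpha_4, alpha_5, alpha_6, alpha_9} form a chain of 7 nodes with single edges (A_7). A semisimple Lie algebra decomposes uniquely as the direct sum of simple ideals, one per connected component of its Dynkin diagram, so g ≅ A_2 ⊕ A_7 (dimension 8 + 63 = 71).

type A_2 + type A_7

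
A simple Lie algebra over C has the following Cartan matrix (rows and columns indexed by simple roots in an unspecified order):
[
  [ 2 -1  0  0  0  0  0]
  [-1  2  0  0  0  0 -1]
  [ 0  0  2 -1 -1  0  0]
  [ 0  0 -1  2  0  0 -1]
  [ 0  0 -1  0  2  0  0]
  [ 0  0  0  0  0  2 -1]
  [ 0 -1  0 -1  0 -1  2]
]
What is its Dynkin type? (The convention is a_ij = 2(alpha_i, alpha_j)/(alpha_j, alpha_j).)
type E_7

The matrix has rank 7 with 2's on the diagonal. Reading the off-diagonal entries as Dynkin edges (a single edge where a_ij = a_ji = -1; a double or triple edge where a_ij * a_ji = 2 or 3), the diagram is a chain of 6 nodes with one extra node attached to the third node from one end (E_7). One simple-root ordering that puts it in standard form is (alpha_1, alpha_6, alpha_2, alpha_7, alpha_4, alpha_3, alpha_5). So the algebra is type E_7.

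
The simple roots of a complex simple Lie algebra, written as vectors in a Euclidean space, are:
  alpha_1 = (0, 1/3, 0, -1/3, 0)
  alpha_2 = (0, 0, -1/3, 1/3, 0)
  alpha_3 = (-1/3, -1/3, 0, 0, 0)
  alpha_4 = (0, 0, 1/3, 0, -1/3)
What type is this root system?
A_4

Compute the Cartan integers a_ij = 2(alpha_i, alpha_j)/(alpha_j, alpha_j); the resulting 4x4 Cartan matrix is
[[2, -1, -1, 0], [-1, 2, 0, -1], [-1, 0, 2, 0], [0, -1, 0, 2]].
All simple roots have the same length, so the diagram is simply laced. The associated Dynkin diagram is a chain of 4 nodes with single edges (A_4), so the type is A_4 (the algebra sl(5)).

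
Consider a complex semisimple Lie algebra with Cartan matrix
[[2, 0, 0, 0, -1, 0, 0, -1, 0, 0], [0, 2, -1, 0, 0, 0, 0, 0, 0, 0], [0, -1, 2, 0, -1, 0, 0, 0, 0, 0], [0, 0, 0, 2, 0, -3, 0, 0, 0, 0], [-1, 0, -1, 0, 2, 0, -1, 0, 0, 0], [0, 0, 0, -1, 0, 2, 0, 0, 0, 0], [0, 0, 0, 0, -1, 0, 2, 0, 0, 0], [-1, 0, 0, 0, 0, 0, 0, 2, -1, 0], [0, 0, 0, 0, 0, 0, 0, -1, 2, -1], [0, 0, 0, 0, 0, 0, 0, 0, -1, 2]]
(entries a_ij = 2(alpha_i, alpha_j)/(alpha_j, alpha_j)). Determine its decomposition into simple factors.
type E_8 + type G_2

The diagram associated to this matrix has two connected components: the simple roots {alpha_1, alpha_2, alpha_3, alpha_5, alpha_7, alpha_8, alpha_9, alpha_10} form a chain of 7 nodes with one extra node attached to the third node from one end (E_8), and {alpha_4, alpha_6} form two nodes joined by a triple edge (G_2). A semisimple Lie algebra decomposes uniquely as the direct sum of simple ideals, one per connected component of its Dynkin diagram, so g ≅ E_8 ⊕ G_2 (dimension 248 + 14 = 262).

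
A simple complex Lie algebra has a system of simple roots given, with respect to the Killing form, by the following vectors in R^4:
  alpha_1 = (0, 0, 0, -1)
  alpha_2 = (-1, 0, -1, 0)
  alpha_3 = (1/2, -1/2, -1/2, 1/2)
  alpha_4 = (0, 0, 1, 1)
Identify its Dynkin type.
F4

Compute the Cartan integers a_ij = 2(alpha_i, alpha_j)/(alpha_j, alpha_j); the resulting 4x4 Cartan matrix is
[[2, 0, -1, -1], [0, 2, 0, -1], [-1, 0, 2, 0], [-2, -1, 0, 2]].
The roots have two lengths (squared-length ratio 2:1); the short ones are alpha_{1,3}. The associated Dynkin diagram is a chain of 4 nodes with a double edge between the middle two (F_4), so the type is F_4.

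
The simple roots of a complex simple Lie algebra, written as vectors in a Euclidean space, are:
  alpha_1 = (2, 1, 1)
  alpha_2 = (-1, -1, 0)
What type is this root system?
Compute the Cartan integers a_ij = 2(alpha_i, alpha_j)/(alpha_j, alpha_j); the resulting 2x2 Cartan matrix is
[[2, -3], [-1, 2]].
The roots have two lengths (squared-length ratio 3:1); the short ones are alpha_{2}. The associated Dynkin diagram is two nodes joined by a triple edge (G_2), so the type is G_2.

G_2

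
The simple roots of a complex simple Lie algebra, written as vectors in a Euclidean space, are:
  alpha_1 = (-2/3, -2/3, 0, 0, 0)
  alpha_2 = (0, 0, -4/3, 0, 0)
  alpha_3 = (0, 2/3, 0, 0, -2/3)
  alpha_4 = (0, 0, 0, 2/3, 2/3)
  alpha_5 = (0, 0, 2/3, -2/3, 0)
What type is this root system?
Compute the Cartan integers a_ij = 2(alpha_i, alpha_j)/(alpha_j, alpha_j); the resulting 5x5 Cartan matrix is
[[2, 0, -1, 0, 0], [0, 2, 0, 0, -2], [-1, 0, 2, -1, 0], [0, 0, -1, 2, -1], [0, -1, 0, -1, 2]].
The roots have two lengths (squared-length ratio 2:1); the short ones are alpha_{1,3,4,5}. The associated Dynkin diagram is a chain of 5 nodes with a double edge at one end; the terminal node there is the unique long simple root (C_5), so the type is C_5 (the algebra sp(10)).

C_5 (sp(10))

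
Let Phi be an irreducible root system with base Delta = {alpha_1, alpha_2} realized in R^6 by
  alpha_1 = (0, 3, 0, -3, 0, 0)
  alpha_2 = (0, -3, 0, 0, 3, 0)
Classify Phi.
Compute the Cartan integers a_ij = 2(alpha_i, alpha_j)/(alpha_j, alpha_j); the resulting 2x2 Cartan matrix is
[[2, -1], [-1, 2]].
All simple roots have the same length, so the diagram is simply laced. The associated Dynkin diagram is a chain of 2 nodes with single edges (A_2), so the type is A_2 (the algebra sl(3)).

A_2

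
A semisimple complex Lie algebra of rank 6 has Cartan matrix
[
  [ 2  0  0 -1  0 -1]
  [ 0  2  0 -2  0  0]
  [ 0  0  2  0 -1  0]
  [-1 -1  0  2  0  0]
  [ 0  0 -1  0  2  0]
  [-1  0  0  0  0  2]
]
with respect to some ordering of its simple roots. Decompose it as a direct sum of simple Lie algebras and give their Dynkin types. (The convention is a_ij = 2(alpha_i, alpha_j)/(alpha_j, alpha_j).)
The diagram associated to this matrix has two connected components: the simple roots {alpha_3, alpha_5} form a chain of 2 nodes with single edges (A_2), and {alpha_1, alpha_2, alpha_4, alpha_6} form a chain of 4 nodes with a double edge at one end; the terminal node there is the unique long simple root (C_4). A semisimple Lie algebra decomposes uniquely as the direct sum of simple ideals, one per connected component of its Dynkin diagram, so g ≅ A_2 ⊕ C_4 (dimension 8 + 36 = 44).

A_2 (sl(3)) ⊕ C_4 (sp(8))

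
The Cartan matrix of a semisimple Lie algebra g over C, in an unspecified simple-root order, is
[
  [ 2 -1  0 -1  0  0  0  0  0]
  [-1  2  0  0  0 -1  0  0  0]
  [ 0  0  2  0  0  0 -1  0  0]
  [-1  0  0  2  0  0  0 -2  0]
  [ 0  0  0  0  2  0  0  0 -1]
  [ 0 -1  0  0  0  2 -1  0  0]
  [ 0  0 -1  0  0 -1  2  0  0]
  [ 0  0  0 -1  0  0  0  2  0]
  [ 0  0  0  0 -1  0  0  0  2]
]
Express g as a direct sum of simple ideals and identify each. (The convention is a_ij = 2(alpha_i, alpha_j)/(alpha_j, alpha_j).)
A2 ⊕ B7

The diagram associated to this matrix has two connected components: the simple roots {alpha_5, alpha_9} form a chain of 2 nodes with single edges (A_2), and {alpha_1, alpha_2, alpha_3, alpha_4, alpha_6, alpha_7, alpha_8} form a chain of 7 nodes with a double edge at one end; the terminal node there is the unique short simple root (B_7). A semisimple Lie algebra decomposes uniquely as the direct sum of simple ideals, one per connected component of its Dynkin diagram, so g ≅ A_2 ⊕ B_7 (dimension 8 + 105 = 113).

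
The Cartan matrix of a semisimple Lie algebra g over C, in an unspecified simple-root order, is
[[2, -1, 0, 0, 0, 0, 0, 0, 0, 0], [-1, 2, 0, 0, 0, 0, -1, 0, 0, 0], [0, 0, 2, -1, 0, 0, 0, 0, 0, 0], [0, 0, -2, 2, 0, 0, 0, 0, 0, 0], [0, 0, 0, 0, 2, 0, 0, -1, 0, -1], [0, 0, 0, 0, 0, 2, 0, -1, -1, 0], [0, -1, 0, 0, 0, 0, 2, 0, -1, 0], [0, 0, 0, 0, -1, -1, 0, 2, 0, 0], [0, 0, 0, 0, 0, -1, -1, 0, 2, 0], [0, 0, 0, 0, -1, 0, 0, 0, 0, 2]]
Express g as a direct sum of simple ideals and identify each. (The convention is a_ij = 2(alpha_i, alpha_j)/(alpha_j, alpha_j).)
type A_8 ⊕ type B_2

The diagram associated to this matrix has two connected components: the simple roots {alpha_1, alpha_2, alpha_5, alpha_6, alpha_7, alpha_8, alpha_9, alpha_10} form a chain of 8 nodes with single edges (A_8), and {alpha_3, alpha_4} form a chain of 2 nodes with a double edge at one end; the terminal node there is the unique short simple root (B_2). A semisimple Lie algebra decomposes uniquely as the direct sum of simple ideals, one per connected component of its Dynkin diagram, so g ≅ A_8 ⊕ B_2 (dimension 80 + 10 = 90).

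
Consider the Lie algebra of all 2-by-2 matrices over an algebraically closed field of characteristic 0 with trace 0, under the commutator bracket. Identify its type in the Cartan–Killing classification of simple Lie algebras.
This is sl(2), which has dimension 2^2 - 1 = 3 and rank 2 - 1 = 1 (a Cartan subalgebra is the diagonal traceless matrices). In the classification of classical Lie algebras, the special linear algebra sl(n+1) has type A_n; here n = 1, so the Dynkin diagram is a chain of 1 nodes with single edges (A_1). Hence the type is A_1.

A_1 (sl(2))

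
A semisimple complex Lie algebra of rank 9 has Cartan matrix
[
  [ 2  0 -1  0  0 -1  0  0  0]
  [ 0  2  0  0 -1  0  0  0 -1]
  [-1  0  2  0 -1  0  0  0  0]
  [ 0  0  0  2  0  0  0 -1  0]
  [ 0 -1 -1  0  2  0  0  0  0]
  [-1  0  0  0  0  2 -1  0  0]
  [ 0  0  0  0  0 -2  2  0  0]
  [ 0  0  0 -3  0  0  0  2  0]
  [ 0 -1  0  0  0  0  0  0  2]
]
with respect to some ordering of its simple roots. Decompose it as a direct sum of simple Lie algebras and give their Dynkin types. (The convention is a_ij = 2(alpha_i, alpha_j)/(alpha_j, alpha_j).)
The diagram associated to this matrix has two connected components: the simple roots {alpha_1, alpha_2, alpha_3, alpha_5, alpha_6, alpha_7, alpha_9} form a chain of 7 nodes with a double edge at one end; the terminal node there is the unique long simple root (C_7), and {alpha_4, alpha_8} form two nodes joined by a triple edge (G_2). A semisimple Lie algebra decomposes uniquely as the direct sum of simple ideals, one per connected component of its Dynkin diagram, so g ≅ C_7 ⊕ G_2 (dimension 105 + 14 = 119).

C7 + G2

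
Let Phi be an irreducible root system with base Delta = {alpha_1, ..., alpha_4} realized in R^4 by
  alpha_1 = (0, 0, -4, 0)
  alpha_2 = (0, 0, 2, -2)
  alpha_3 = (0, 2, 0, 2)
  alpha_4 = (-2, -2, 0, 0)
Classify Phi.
Compute the Cartan integers a_ij = 2(alpha_i, alpha_j)/(alpha_j, alpha_j); the resulting 4x4 Cartan matrix is
[[2, -2, 0, 0], [-1, 2, -1, 0], [0, -1, 2, -1], [0, 0, -1, 2]].
The roots have two lengths (squared-length ratio 2:1); the short ones are alpha_{2,3,4}. The associated Dynkin diagram is a chain of 4 nodes with a double edge at one end; the terminal node there is the unique long simple root (C_4), so the type is C_4 (the algebra sp(8)).

C_4 (sp(8))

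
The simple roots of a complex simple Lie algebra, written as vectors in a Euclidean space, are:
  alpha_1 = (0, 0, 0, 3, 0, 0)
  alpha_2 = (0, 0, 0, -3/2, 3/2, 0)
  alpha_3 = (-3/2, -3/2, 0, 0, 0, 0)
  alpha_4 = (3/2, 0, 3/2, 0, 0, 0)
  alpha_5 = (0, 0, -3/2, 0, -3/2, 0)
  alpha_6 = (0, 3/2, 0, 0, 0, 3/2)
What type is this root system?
type C_6

Compute the Cartan integers a_ij = 2(alpha_i, alpha_j)/(alpha_j, alpha_j); the resulting 6x6 Cartan matrix is
[[2, -2, 0, 0, 0, 0], [-1, 2, 0, 0, -1, 0], [0, 0, 2, -1, 0, -1], [0, 0, -1, 2, -1, 0], [0, -1, 0, -1, 2, 0], [0, 0, -1, 0, 0, 2]].
The roots have two lengths (squared-length ratio 2:1); the short ones are alpha_{2,3,4,5,6}. The associated Dynkin diagram is a chain of 6 nodes with a double edge at one end; the terminal node there is the unique long simple root (C_6), so the type is C_6 (the algebra sp(12)).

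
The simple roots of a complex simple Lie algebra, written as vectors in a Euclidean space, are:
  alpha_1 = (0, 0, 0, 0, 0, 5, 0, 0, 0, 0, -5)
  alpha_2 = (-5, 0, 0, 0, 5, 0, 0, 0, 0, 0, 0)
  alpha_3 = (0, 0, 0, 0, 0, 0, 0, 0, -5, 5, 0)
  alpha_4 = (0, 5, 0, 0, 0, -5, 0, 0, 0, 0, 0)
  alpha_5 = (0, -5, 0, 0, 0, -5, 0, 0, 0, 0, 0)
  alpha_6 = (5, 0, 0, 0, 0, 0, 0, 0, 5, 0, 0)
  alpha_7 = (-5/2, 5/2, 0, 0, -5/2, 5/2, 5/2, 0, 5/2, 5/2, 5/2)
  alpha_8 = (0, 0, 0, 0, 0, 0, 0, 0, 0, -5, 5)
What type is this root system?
E_8

Compute the Cartan integers a_ij = 2(alpha_i, alpha_j)/(alpha_j, alpha_j); the resulting 8x8 Cartan matrix is
[[2, 0, 0, -1, -1, 0, 0, -1], [0, 2, 0, 0, 0, -1, 0, 0], [0, 0, 2, 0, 0, -1, 0, -1], [-1, 0, 0, 2, 0, 0, 0, 0], [-1, 0, 0, 0, 2, 0, -1, 0], [0, -1, -1, 0, 0, 2, 0, 0], [0, 0, 0, 0, -1, 0, 2, 0], [-1, 0, -1, 0, 0, 0, 0, 2]].
All simple roots have the same length, so the diagram is simply laced. The associated Dynkin diagram is a chain of 7 nodes with one extra node attached to the third node from one end (E_8), so the type is E_8.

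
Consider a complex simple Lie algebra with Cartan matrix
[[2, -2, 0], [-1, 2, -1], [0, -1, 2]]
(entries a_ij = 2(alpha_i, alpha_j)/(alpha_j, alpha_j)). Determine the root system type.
C3

The matrix has rank 3 with 2's on the diagonal. Reading the off-diagonal entries as Dynkin edges (a single edge where a_ij = a_ji = -1; a double or triple edge where a_ij * a_ji = 2 or 3), the diagram is a chain of 3 nodes with a double edge at one end; the terminal node there is the unique long simple root (C_3). One simple-root ordering that puts it in standard form is (alpha_3, alpha_2, alpha_1). So the algebra is type C_3, i.e. sp(6).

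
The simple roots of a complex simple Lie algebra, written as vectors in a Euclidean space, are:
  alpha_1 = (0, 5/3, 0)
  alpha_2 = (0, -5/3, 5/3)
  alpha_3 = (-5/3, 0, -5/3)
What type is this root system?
type B_3

Compute the Cartan integers a_ij = 2(alpha_i, alpha_j)/(alpha_j, alpha_j); the resulting 3x3 Cartan matrix is
[[2, -1, 0], [-2, 2, -1], [0, -1, 2]].
The roots have two lengths (squared-length ratio 2:1); the short ones are alpha_{1}. The associated Dynkin diagram is a chain of 3 nodes with a double edge at one end; the terminal node there is the unique short simple root (B_3), so the type is B_3 (the algebra so(7)).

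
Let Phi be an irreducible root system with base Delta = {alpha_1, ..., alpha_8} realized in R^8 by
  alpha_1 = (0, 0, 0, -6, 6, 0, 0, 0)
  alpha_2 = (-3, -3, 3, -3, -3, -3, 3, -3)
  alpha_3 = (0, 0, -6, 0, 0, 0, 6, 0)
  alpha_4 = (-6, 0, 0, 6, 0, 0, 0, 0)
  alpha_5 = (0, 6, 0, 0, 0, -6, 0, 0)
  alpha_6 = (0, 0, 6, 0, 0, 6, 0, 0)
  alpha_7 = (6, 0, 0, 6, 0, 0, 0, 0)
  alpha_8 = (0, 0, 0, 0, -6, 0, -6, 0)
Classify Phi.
Compute the Cartan integers a_ij = 2(alpha_i, alpha_j)/(alpha_j, alpha_j); the resulting 8x8 Cartan matrix is
[[2, 0, 0, -1, 0, 0, -1, -1], [0, 2, 0, 0, 0, 0, -1, 0], [0, 0, 2, 0, 0, -1, 0, -1], [-1, 0, 0, 2, 0, 0, 0, 0], [0, 0, 0, 0, 2, -1, 0, 0], [0, 0, -1, 0, -1, 2, 0, 0], [-1, -1, 0, 0, 0, 0, 2, 0], [-1, 0, -1, 0, 0, 0, 0, 2]].
All simple roots have the same length, so the diagram is simply laced. The associated Dynkin diagram is a chain of 7 nodes with one extra node attached to the third node from one end (E_8), so the type is E_8.

type E_8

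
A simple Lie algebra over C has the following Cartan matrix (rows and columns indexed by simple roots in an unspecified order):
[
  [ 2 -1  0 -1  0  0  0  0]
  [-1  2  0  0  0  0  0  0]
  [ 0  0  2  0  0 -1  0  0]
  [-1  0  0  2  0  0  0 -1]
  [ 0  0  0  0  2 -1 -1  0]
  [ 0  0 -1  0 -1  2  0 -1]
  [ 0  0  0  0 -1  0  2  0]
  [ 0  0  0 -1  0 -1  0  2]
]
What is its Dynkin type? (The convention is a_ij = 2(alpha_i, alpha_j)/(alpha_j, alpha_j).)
type E_8

The matrix has rank 8 with 2's on the diagonal. Reading the off-diagonal entries as Dynkin edges (a single edge where a_ij = a_ji = -1; a double or triple edge where a_ij * a_ji = 2 or 3), the diagram is a chain of 7 nodes with one extra node attached to the third node from one end (E_8). One simple-root ordering that puts it in standard form is (alpha_7, alpha_3, alpha_5, alpha_6, alpha_8, alpha_4, alpha_1, alpha_2). So the algebra is type E_8.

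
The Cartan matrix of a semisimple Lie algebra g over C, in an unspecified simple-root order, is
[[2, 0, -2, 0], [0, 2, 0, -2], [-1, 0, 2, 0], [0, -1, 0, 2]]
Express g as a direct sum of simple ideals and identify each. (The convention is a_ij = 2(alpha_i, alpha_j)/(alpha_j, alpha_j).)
The diagram associated to this matrix has two connected components: the simple roots {alpha_1, alpha_3} form a chain of 2 nodes with a double edge at one end; the terminal node there is the unique short simple root (B_2), and {alpha_2, alpha_4} form a chain of 2 nodes with a double edge at one end; the terminal node there is the unique short simple root (B_2). A semisimple Lie algebra decomposes uniquely as the direct sum of simple ideals, one per connected component of its Dynkin diagram, so g ≅ B_2 ⊕ B_2 (dimension 10 + 10 = 20).

B_2 ⊕ B_2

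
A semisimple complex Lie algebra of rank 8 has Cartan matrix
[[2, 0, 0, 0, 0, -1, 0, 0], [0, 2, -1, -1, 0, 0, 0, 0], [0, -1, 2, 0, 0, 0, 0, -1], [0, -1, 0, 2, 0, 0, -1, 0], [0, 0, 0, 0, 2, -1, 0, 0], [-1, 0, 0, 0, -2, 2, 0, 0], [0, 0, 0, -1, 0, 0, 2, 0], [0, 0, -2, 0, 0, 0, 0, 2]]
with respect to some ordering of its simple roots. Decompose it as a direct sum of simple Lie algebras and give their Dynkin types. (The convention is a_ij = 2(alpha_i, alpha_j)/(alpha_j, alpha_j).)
The diagram associated to this matrix has two connected components: the simple roots {alpha_1, alpha_5, alpha_6} form a chain of 3 nodes with a double edge at one end; the terminal node there is the unique short simple root (B_3), and {alpha_2, alpha_3, alpha_4, alpha_7, alpha_8} form a chain of 5 nodes with a double edge at one end; the terminal node there is the unique long simple root (C_5). A semisimple Lie algebra decomposes uniquely as the direct sum of simple ideals, one per connected component of its Dynkin diagram, so g ≅ B_3 ⊕ C_5 (dimension 21 + 55 = 76).

B_3 ⊕ C_5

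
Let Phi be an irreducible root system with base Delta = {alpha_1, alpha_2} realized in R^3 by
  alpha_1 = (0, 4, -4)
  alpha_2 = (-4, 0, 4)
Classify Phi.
Compute the Cartan integers a_ij = 2(alpha_i, alpha_j)/(alpha_j, alpha_j); the resulting 2x2 Cartan matrix is
[[2, -1], [-1, 2]].
All simple roots have the same length, so the diagram is simply laced. The associated Dynkin diagram is a chain of 2 nodes with single edges (A_2), so the type is A_2 (the algebra sl(3)).

A_2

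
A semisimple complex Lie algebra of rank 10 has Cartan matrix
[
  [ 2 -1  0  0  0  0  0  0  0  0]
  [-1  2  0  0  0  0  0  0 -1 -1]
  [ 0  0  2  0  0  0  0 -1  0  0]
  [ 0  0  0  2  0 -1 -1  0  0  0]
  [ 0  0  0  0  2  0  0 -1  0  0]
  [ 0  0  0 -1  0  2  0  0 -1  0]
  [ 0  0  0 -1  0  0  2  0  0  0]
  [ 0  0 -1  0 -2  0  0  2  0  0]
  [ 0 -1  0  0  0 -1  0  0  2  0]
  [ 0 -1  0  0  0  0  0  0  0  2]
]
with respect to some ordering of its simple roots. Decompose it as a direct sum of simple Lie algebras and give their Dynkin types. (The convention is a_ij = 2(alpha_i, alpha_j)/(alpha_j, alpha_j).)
B_3 + D_7

The diagram associated to this matrix has two connected components: the simple roots {alpha_3, alpha_5, alpha_8} form a chain of 3 nodes with a double edge at one end; the terminal node there is the unique short simple root (B_3), and {alpha_1, alpha_2, alpha_4, alpha_6, alpha_7, alpha_9, alpha_10} form a chain of 5 nodes with a fork of two nodes at one end (D_7). A semisimple Lie algebra decomposes uniquely as the direct sum of simple ideals, one per connected component of its Dynkin diagram, so g ≅ B_3 ⊕ D_7 (dimension 21 + 91 = 112).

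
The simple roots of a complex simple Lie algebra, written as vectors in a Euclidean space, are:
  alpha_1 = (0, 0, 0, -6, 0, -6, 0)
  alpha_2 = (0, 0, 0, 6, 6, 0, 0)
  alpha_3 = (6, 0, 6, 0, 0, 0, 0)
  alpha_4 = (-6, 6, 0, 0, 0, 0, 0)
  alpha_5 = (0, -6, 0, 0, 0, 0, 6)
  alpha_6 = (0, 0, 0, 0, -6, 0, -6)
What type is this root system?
Compute the Cartan integers a_ij = 2(alpha_i, alpha_j)/(alpha_j, alpha_j); the resulting 6x6 Cartan matrix is
[[2, -1, 0, 0, 0, 0], [-1, 2, 0, 0, 0, -1], [0, 0, 2, -1, 0, 0], [0, 0, -1, 2, -1, 0], [0, 0, 0, -1, 2, -1], [0, -1, 0, 0, -1, 2]].
All simple roots have the same length, so the diagram is simply laced. The associated Dynkin diagram is a chain of 6 nodes with single edges (A_6), so the type is A_6 (the algebra sl(7)).

A6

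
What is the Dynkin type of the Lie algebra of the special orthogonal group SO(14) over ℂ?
This is so(14) with 14 even, which has dimension 14(14-1)/2 = 91 and rank 14/2 = 7. In the classification of classical Lie algebras, the orthogonal algebra so(2n) in an even number of variables has type D_n; here n = 7, so the Dynkin diagram is a chain of 5 nodes with a fork of two nodes at one end (D_7). Hence the type is D_7.

D_7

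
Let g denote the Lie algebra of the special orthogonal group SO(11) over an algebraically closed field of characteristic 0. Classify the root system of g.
This is so(11) with 11 odd, which has dimension 11(11-1)/2 = 55 and rank (11-1)/2 = 5. In the classification of classical Lie algebras, the orthogonal algebra so(2n+1) in an odd number of variables has type B_n; here n = 5, so the Dynkin diagram is a chain of 5 nodes with a double edge at one end; the terminal node there is the unique short simple root (B_5). Hence the type is B_5.

B_5 (so(11))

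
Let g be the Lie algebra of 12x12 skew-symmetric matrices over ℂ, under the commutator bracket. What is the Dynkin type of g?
This is so(12) with 12 even, which has dimension 12(12-1)/2 = 66 and rank 12/2 = 6. In the classification of classical Lie algebras, the orthogonal algebra so(2n) in an even number of variables has type D_n; here n = 6, so the Dynkin diagram is a chain of 4 nodes with a fork of two nodes at one end (D_6). Hence the type is D_6.

D_6 (so(12))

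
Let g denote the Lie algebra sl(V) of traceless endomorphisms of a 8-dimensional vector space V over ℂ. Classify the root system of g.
A_7

This is sl(8), which has dimension 8^2 - 1 = 63 and rank 8 - 1 = 7 (a Cartan subalgebra is the diagonal traceless matrices). In the classification of classical Lie algebras, the special linear algebra sl(n+1) has type A_n; here n = 7, so the Dynkin diagram is a chain of 7 nodes with single edges (A_7). Hence the type is A_7.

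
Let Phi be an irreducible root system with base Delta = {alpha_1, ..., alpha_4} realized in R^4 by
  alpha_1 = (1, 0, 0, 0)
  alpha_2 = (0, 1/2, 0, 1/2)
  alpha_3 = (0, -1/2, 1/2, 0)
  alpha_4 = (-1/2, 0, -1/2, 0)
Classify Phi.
C_4 (sp(8))

Compute the Cartan integers a_ij = 2(alpha_i, alpha_j)/(alpha_j, alpha_j); the resulting 4x4 Cartan matrix is
[[2, 0, 0, -2], [0, 2, -1, 0], [0, -1, 2, -1], [-1, 0, -1, 2]].
The roots have two lengths (squared-length ratio 2:1); the short ones are alpha_{2,3,4}. The associated Dynkin diagram is a chain of 4 nodes with a double edge at one end; the terminal node there is the unique long simple root (C_4), so the type is C_4 (the algebra sp(8)).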